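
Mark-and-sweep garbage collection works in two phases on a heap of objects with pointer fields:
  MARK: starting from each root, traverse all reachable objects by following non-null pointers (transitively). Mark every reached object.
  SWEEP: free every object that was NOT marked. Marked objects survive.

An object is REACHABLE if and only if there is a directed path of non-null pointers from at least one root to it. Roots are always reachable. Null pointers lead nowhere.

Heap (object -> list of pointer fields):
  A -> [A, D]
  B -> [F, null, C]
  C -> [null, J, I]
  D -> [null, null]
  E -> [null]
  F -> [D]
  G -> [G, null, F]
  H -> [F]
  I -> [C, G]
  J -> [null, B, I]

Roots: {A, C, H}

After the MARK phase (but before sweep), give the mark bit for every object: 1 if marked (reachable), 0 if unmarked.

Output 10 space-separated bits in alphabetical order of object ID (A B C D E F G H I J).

Roots: A C H
Mark A: refs=A D, marked=A
Mark C: refs=null J I, marked=A C
Mark H: refs=F, marked=A C H
Mark D: refs=null null, marked=A C D H
Mark J: refs=null B I, marked=A C D H J
Mark I: refs=C G, marked=A C D H I J
Mark F: refs=D, marked=A C D F H I J
Mark B: refs=F null C, marked=A B C D F H I J
Mark G: refs=G null F, marked=A B C D F G H I J
Unmarked (collected): E

Answer: 1 1 1 1 0 1 1 1 1 1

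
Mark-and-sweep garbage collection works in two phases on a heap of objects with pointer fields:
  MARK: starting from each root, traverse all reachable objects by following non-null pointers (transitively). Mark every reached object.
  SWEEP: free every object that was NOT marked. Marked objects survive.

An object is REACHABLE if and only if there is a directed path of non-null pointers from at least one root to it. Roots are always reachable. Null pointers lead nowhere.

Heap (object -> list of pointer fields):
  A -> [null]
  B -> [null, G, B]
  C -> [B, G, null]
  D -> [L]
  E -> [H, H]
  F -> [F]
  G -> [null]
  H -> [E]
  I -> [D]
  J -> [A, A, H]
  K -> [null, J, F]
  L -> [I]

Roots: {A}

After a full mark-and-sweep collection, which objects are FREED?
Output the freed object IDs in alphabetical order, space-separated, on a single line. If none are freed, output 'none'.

Answer: B C D E F G H I J K L

Derivation:
Roots: A
Mark A: refs=null, marked=A
Unmarked (collected): B C D E F G H I J K L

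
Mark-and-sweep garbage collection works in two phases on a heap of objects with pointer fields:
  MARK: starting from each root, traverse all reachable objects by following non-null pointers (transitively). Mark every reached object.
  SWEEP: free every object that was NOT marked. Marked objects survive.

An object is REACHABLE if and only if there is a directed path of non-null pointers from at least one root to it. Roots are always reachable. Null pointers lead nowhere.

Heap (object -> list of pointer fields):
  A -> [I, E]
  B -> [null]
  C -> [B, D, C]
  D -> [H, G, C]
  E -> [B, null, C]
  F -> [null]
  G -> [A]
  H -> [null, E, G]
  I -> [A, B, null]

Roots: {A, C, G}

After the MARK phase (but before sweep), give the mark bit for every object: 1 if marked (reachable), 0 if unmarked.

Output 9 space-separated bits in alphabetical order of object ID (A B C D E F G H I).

Roots: A C G
Mark A: refs=I E, marked=A
Mark C: refs=B D C, marked=A C
Mark G: refs=A, marked=A C G
Mark I: refs=A B null, marked=A C G I
Mark E: refs=B null C, marked=A C E G I
Mark B: refs=null, marked=A B C E G I
Mark D: refs=H G C, marked=A B C D E G I
Mark H: refs=null E G, marked=A B C D E G H I
Unmarked (collected): F

Answer: 1 1 1 1 1 0 1 1 1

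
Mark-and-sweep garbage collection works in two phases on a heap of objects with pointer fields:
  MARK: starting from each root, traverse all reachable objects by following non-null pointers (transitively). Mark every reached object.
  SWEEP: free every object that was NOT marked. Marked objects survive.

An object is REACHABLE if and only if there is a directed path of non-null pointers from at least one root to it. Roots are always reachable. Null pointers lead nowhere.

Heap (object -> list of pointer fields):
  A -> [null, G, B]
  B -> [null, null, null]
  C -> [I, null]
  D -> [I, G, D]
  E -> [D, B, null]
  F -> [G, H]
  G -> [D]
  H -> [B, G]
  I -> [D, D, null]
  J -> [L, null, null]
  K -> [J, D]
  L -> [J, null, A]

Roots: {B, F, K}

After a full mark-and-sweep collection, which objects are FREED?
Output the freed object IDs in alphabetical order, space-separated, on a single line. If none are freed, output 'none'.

Answer: C E

Derivation:
Roots: B F K
Mark B: refs=null null null, marked=B
Mark F: refs=G H, marked=B F
Mark K: refs=J D, marked=B F K
Mark G: refs=D, marked=B F G K
Mark H: refs=B G, marked=B F G H K
Mark J: refs=L null null, marked=B F G H J K
Mark D: refs=I G D, marked=B D F G H J K
Mark L: refs=J null A, marked=B D F G H J K L
Mark I: refs=D D null, marked=B D F G H I J K L
Mark A: refs=null G B, marked=A B D F G H I J K L
Unmarked (collected): C E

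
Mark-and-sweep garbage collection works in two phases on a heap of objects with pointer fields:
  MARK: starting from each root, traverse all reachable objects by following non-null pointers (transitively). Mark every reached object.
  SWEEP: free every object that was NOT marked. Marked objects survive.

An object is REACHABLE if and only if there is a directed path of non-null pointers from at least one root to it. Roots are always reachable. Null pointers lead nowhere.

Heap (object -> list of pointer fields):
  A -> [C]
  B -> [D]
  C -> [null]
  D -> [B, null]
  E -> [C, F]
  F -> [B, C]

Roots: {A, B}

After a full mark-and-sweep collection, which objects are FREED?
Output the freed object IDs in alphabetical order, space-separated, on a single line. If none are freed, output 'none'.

Roots: A B
Mark A: refs=C, marked=A
Mark B: refs=D, marked=A B
Mark C: refs=null, marked=A B C
Mark D: refs=B null, marked=A B C D
Unmarked (collected): E F

Answer: E F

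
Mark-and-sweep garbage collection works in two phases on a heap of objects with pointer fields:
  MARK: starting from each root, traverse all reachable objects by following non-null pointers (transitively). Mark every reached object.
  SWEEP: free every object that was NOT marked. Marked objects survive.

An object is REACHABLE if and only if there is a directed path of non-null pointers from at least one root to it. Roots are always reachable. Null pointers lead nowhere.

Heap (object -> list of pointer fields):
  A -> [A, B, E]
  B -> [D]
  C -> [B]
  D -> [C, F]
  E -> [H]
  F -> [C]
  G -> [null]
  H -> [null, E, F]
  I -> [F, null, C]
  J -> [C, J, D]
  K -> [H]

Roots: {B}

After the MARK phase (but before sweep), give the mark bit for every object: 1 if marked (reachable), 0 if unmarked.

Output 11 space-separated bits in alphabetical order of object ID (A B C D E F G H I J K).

Answer: 0 1 1 1 0 1 0 0 0 0 0

Derivation:
Roots: B
Mark B: refs=D, marked=B
Mark D: refs=C F, marked=B D
Mark C: refs=B, marked=B C D
Mark F: refs=C, marked=B C D F
Unmarked (collected): A E G H I J K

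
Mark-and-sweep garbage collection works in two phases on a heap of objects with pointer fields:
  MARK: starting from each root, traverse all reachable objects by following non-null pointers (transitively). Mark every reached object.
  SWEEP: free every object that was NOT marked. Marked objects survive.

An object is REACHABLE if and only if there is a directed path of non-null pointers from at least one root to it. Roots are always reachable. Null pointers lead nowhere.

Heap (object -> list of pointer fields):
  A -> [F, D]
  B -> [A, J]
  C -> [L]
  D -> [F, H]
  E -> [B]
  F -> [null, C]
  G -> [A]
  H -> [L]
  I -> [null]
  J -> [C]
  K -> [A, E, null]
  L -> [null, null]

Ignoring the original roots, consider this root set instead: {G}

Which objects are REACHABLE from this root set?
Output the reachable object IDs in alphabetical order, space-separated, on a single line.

Answer: A C D F G H L

Derivation:
Roots: G
Mark G: refs=A, marked=G
Mark A: refs=F D, marked=A G
Mark F: refs=null C, marked=A F G
Mark D: refs=F H, marked=A D F G
Mark C: refs=L, marked=A C D F G
Mark H: refs=L, marked=A C D F G H
Mark L: refs=null null, marked=A C D F G H L
Unmarked (collected): B E I J K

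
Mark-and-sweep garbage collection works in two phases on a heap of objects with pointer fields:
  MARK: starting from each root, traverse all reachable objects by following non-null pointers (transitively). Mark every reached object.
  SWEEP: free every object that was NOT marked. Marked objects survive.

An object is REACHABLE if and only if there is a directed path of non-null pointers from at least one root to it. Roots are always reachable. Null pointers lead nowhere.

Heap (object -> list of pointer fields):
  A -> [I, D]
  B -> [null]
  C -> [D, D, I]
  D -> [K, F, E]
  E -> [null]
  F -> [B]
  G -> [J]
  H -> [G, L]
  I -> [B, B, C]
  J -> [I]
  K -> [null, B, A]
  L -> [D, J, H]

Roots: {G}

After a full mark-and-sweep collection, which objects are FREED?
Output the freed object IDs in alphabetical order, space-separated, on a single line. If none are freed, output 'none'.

Answer: H L

Derivation:
Roots: G
Mark G: refs=J, marked=G
Mark J: refs=I, marked=G J
Mark I: refs=B B C, marked=G I J
Mark B: refs=null, marked=B G I J
Mark C: refs=D D I, marked=B C G I J
Mark D: refs=K F E, marked=B C D G I J
Mark K: refs=null B A, marked=B C D G I J K
Mark F: refs=B, marked=B C D F G I J K
Mark E: refs=null, marked=B C D E F G I J K
Mark A: refs=I D, marked=A B C D E F G I J K
Unmarked (collected): H L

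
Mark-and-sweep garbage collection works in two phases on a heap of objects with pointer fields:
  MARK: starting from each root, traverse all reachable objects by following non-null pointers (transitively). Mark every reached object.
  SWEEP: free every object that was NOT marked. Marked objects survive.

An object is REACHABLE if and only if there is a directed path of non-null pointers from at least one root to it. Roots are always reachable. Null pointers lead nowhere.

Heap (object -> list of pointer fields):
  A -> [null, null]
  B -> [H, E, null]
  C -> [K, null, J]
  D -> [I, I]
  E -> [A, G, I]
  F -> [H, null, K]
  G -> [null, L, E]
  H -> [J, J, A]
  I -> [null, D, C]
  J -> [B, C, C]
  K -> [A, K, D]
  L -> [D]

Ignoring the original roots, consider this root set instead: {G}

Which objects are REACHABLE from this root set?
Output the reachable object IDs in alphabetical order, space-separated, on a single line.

Roots: G
Mark G: refs=null L E, marked=G
Mark L: refs=D, marked=G L
Mark E: refs=A G I, marked=E G L
Mark D: refs=I I, marked=D E G L
Mark A: refs=null null, marked=A D E G L
Mark I: refs=null D C, marked=A D E G I L
Mark C: refs=K null J, marked=A C D E G I L
Mark K: refs=A K D, marked=A C D E G I K L
Mark J: refs=B C C, marked=A C D E G I J K L
Mark B: refs=H E null, marked=A B C D E G I J K L
Mark H: refs=J J A, marked=A B C D E G H I J K L
Unmarked (collected): F

Answer: A B C D E G H I J K L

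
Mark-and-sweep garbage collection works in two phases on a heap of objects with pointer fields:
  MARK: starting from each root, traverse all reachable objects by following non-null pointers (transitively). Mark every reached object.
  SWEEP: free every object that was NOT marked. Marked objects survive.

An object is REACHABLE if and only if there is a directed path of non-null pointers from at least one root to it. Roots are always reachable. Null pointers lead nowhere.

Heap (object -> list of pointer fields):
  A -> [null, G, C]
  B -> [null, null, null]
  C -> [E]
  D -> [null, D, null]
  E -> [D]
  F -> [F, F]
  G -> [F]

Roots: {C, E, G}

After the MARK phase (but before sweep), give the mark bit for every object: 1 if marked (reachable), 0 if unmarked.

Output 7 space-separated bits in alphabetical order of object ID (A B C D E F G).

Roots: C E G
Mark C: refs=E, marked=C
Mark E: refs=D, marked=C E
Mark G: refs=F, marked=C E G
Mark D: refs=null D null, marked=C D E G
Mark F: refs=F F, marked=C D E F G
Unmarked (collected): A B

Answer: 0 0 1 1 1 1 1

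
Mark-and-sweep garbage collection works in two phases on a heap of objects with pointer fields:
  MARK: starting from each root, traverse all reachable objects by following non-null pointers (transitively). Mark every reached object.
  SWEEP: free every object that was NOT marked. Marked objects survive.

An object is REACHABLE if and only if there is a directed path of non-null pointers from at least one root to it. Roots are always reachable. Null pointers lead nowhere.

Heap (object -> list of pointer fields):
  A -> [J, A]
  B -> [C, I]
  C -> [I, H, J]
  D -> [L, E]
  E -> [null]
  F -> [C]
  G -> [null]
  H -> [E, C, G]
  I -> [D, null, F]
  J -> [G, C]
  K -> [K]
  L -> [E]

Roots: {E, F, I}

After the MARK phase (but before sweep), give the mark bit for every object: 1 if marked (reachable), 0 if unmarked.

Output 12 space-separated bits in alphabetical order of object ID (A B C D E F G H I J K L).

Answer: 0 0 1 1 1 1 1 1 1 1 0 1

Derivation:
Roots: E F I
Mark E: refs=null, marked=E
Mark F: refs=C, marked=E F
Mark I: refs=D null F, marked=E F I
Mark C: refs=I H J, marked=C E F I
Mark D: refs=L E, marked=C D E F I
Mark H: refs=E C G, marked=C D E F H I
Mark J: refs=G C, marked=C D E F H I J
Mark L: refs=E, marked=C D E F H I J L
Mark G: refs=null, marked=C D E F G H I J L
Unmarked (collected): A B K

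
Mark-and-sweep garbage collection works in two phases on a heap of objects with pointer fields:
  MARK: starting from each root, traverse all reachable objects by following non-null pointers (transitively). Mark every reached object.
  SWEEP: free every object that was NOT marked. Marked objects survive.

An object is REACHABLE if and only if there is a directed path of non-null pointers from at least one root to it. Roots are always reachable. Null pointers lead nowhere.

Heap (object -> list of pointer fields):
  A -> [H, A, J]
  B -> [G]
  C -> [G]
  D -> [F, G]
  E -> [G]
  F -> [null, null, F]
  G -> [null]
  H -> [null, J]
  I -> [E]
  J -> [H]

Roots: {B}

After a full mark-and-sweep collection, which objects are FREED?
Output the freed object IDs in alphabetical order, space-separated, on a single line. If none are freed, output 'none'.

Roots: B
Mark B: refs=G, marked=B
Mark G: refs=null, marked=B G
Unmarked (collected): A C D E F H I J

Answer: A C D E F H I J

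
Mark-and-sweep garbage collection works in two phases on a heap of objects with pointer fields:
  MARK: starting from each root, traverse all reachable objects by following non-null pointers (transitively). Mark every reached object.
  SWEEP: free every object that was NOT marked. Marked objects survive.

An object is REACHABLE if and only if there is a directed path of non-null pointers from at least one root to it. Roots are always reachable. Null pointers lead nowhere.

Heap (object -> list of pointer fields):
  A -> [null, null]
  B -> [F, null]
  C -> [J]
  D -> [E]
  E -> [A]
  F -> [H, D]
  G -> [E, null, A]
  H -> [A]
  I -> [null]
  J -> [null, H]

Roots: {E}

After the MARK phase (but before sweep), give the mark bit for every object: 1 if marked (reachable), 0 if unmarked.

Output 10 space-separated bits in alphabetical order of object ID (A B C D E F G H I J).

Roots: E
Mark E: refs=A, marked=E
Mark A: refs=null null, marked=A E
Unmarked (collected): B C D F G H I J

Answer: 1 0 0 0 1 0 0 0 0 0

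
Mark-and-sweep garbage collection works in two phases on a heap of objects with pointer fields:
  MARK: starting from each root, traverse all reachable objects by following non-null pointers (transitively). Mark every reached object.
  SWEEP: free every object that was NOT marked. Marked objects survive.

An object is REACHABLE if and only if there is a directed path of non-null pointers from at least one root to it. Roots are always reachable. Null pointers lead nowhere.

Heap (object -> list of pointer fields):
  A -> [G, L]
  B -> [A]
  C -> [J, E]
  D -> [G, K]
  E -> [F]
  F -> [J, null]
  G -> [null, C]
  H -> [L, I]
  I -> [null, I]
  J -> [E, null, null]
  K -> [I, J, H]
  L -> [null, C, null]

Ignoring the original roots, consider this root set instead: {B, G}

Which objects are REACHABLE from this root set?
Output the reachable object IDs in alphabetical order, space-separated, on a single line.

Roots: B G
Mark B: refs=A, marked=B
Mark G: refs=null C, marked=B G
Mark A: refs=G L, marked=A B G
Mark C: refs=J E, marked=A B C G
Mark L: refs=null C null, marked=A B C G L
Mark J: refs=E null null, marked=A B C G J L
Mark E: refs=F, marked=A B C E G J L
Mark F: refs=J null, marked=A B C E F G J L
Unmarked (collected): D H I K

Answer: A B C E F G J L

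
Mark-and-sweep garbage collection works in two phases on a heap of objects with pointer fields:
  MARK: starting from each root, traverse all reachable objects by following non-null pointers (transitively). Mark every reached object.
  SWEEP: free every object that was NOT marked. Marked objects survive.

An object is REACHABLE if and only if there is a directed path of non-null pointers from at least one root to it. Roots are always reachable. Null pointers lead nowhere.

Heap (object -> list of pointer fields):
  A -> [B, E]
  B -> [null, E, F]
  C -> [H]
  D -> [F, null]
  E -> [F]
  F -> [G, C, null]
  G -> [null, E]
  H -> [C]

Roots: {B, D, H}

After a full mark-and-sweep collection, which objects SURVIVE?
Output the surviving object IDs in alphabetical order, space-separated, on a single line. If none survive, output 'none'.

Answer: B C D E F G H

Derivation:
Roots: B D H
Mark B: refs=null E F, marked=B
Mark D: refs=F null, marked=B D
Mark H: refs=C, marked=B D H
Mark E: refs=F, marked=B D E H
Mark F: refs=G C null, marked=B D E F H
Mark C: refs=H, marked=B C D E F H
Mark G: refs=null E, marked=B C D E F G H
Unmarked (collected): A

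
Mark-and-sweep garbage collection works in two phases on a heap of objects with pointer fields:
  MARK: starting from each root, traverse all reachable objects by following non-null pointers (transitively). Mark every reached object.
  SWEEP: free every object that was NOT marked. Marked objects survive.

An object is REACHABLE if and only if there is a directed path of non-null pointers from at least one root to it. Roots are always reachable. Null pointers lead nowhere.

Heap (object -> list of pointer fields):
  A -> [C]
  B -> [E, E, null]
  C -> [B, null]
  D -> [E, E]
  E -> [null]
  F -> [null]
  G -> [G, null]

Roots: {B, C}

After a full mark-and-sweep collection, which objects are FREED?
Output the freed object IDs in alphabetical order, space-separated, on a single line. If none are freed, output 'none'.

Answer: A D F G

Derivation:
Roots: B C
Mark B: refs=E E null, marked=B
Mark C: refs=B null, marked=B C
Mark E: refs=null, marked=B C E
Unmarked (collected): A D F G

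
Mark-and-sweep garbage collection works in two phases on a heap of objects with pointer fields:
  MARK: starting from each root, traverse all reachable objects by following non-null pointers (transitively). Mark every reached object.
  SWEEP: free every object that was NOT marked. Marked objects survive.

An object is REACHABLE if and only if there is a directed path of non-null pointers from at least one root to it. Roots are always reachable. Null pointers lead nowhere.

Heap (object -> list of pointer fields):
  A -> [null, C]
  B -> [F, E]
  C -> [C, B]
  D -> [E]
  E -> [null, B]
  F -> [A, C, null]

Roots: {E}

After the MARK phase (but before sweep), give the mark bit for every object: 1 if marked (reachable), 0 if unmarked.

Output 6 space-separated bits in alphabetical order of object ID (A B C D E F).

Roots: E
Mark E: refs=null B, marked=E
Mark B: refs=F E, marked=B E
Mark F: refs=A C null, marked=B E F
Mark A: refs=null C, marked=A B E F
Mark C: refs=C B, marked=A B C E F
Unmarked (collected): D

Answer: 1 1 1 0 1 1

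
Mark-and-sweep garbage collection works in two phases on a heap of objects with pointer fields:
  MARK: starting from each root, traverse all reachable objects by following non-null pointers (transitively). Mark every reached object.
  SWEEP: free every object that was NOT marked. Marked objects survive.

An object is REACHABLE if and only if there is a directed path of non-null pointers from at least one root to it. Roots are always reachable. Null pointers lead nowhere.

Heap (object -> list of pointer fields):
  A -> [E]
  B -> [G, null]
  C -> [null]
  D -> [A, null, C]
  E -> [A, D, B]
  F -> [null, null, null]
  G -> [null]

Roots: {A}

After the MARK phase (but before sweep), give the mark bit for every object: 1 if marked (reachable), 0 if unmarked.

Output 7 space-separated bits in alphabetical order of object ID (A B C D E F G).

Answer: 1 1 1 1 1 0 1

Derivation:
Roots: A
Mark A: refs=E, marked=A
Mark E: refs=A D B, marked=A E
Mark D: refs=A null C, marked=A D E
Mark B: refs=G null, marked=A B D E
Mark C: refs=null, marked=A B C D E
Mark G: refs=null, marked=A B C D E G
Unmarked (collected): F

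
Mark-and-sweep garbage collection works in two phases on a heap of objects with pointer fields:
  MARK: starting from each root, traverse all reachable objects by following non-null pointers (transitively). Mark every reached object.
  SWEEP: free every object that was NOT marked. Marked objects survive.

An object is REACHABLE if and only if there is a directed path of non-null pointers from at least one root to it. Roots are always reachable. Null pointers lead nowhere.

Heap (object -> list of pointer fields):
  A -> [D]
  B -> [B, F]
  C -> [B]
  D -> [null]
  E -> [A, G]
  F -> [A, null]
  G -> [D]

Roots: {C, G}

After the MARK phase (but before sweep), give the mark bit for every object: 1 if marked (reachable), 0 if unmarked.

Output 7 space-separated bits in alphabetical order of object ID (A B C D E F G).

Answer: 1 1 1 1 0 1 1

Derivation:
Roots: C G
Mark C: refs=B, marked=C
Mark G: refs=D, marked=C G
Mark B: refs=B F, marked=B C G
Mark D: refs=null, marked=B C D G
Mark F: refs=A null, marked=B C D F G
Mark A: refs=D, marked=A B C D F G
Unmarked (collected): E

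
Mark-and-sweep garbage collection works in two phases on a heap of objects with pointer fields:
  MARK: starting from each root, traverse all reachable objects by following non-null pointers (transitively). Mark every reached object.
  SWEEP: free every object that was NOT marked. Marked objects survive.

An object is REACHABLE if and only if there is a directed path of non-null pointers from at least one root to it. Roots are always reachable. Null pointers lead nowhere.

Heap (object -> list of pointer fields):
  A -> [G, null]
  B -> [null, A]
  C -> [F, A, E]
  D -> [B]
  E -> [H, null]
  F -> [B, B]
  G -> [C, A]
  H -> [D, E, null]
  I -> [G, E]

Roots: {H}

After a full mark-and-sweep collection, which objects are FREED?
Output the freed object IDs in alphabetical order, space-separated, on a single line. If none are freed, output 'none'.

Answer: I

Derivation:
Roots: H
Mark H: refs=D E null, marked=H
Mark D: refs=B, marked=D H
Mark E: refs=H null, marked=D E H
Mark B: refs=null A, marked=B D E H
Mark A: refs=G null, marked=A B D E H
Mark G: refs=C A, marked=A B D E G H
Mark C: refs=F A E, marked=A B C D E G H
Mark F: refs=B B, marked=A B C D E F G H
Unmarked (collected): I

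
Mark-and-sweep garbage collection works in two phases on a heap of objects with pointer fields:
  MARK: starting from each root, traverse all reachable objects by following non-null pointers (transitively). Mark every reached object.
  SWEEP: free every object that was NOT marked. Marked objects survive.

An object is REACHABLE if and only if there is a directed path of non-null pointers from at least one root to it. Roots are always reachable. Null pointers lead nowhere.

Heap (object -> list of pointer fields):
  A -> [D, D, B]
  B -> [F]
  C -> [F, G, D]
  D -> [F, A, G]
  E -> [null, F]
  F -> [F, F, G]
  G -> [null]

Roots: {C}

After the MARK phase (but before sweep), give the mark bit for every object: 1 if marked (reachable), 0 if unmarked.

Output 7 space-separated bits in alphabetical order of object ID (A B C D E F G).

Answer: 1 1 1 1 0 1 1

Derivation:
Roots: C
Mark C: refs=F G D, marked=C
Mark F: refs=F F G, marked=C F
Mark G: refs=null, marked=C F G
Mark D: refs=F A G, marked=C D F G
Mark A: refs=D D B, marked=A C D F G
Mark B: refs=F, marked=A B C D F G
Unmarked (collected): E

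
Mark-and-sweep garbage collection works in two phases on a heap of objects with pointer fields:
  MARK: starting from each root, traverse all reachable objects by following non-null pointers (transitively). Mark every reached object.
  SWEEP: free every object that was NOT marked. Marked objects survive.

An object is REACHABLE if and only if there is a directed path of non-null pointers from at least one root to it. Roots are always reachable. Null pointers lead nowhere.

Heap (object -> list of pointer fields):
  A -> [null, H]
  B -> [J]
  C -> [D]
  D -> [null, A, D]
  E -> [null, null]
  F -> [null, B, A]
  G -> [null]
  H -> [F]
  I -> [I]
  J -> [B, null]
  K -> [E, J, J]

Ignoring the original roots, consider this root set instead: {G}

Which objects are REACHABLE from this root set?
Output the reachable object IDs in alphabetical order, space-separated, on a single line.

Roots: G
Mark G: refs=null, marked=G
Unmarked (collected): A B C D E F H I J K

Answer: G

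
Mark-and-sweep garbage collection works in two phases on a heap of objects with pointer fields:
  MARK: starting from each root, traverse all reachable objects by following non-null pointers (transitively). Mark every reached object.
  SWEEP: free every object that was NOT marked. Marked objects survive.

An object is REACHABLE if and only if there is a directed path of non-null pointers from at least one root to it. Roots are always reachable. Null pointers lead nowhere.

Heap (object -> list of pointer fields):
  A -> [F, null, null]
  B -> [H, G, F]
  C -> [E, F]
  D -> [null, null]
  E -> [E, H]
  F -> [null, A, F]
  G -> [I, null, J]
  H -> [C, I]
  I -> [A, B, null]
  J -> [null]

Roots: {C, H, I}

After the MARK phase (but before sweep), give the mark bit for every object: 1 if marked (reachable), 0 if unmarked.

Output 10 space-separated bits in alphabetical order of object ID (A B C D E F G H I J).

Answer: 1 1 1 0 1 1 1 1 1 1

Derivation:
Roots: C H I
Mark C: refs=E F, marked=C
Mark H: refs=C I, marked=C H
Mark I: refs=A B null, marked=C H I
Mark E: refs=E H, marked=C E H I
Mark F: refs=null A F, marked=C E F H I
Mark A: refs=F null null, marked=A C E F H I
Mark B: refs=H G F, marked=A B C E F H I
Mark G: refs=I null J, marked=A B C E F G H I
Mark J: refs=null, marked=A B C E F G H I J
Unmarked (collected): D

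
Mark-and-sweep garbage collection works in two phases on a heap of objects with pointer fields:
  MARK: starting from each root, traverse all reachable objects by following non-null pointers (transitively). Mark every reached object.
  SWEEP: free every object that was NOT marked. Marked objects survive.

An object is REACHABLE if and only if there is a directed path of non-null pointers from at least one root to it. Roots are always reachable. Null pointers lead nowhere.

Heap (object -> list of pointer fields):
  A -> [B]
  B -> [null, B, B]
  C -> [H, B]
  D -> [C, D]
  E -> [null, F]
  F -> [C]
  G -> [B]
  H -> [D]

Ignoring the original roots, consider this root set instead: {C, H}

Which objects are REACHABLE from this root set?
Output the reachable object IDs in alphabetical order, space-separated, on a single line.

Answer: B C D H

Derivation:
Roots: C H
Mark C: refs=H B, marked=C
Mark H: refs=D, marked=C H
Mark B: refs=null B B, marked=B C H
Mark D: refs=C D, marked=B C D H
Unmarked (collected): A E F G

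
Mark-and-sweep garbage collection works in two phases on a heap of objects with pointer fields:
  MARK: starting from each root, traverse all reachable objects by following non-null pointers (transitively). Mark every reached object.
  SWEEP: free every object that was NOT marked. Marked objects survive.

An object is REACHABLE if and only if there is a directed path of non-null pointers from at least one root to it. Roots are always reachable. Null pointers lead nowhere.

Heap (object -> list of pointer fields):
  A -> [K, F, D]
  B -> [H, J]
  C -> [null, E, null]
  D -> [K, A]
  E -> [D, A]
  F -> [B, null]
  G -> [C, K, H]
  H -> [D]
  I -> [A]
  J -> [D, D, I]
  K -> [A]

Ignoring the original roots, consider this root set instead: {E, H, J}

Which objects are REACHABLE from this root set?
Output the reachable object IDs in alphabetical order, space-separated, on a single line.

Answer: A B D E F H I J K

Derivation:
Roots: E H J
Mark E: refs=D A, marked=E
Mark H: refs=D, marked=E H
Mark J: refs=D D I, marked=E H J
Mark D: refs=K A, marked=D E H J
Mark A: refs=K F D, marked=A D E H J
Mark I: refs=A, marked=A D E H I J
Mark K: refs=A, marked=A D E H I J K
Mark F: refs=B null, marked=A D E F H I J K
Mark B: refs=H J, marked=A B D E F H I J K
Unmarked (collected): C G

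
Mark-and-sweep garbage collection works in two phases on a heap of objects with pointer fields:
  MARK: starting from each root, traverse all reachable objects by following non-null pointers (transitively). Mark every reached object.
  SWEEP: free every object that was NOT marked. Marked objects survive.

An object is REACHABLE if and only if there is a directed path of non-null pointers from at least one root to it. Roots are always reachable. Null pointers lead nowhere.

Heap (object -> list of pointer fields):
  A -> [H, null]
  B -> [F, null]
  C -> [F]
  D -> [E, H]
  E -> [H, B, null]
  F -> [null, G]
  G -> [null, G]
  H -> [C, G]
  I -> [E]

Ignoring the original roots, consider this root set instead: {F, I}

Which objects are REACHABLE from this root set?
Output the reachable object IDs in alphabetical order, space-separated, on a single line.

Roots: F I
Mark F: refs=null G, marked=F
Mark I: refs=E, marked=F I
Mark G: refs=null G, marked=F G I
Mark E: refs=H B null, marked=E F G I
Mark H: refs=C G, marked=E F G H I
Mark B: refs=F null, marked=B E F G H I
Mark C: refs=F, marked=B C E F G H I
Unmarked (collected): A D

Answer: B C E F G H I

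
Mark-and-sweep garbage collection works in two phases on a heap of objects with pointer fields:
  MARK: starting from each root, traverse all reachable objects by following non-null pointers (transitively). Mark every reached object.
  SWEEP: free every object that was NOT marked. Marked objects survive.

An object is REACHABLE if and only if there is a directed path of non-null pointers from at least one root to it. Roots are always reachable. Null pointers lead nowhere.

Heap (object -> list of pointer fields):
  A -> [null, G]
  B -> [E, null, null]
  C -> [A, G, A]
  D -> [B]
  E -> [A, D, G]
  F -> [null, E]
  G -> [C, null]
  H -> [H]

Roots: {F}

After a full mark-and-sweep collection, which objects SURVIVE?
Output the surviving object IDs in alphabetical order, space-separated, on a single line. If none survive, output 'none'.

Roots: F
Mark F: refs=null E, marked=F
Mark E: refs=A D G, marked=E F
Mark A: refs=null G, marked=A E F
Mark D: refs=B, marked=A D E F
Mark G: refs=C null, marked=A D E F G
Mark B: refs=E null null, marked=A B D E F G
Mark C: refs=A G A, marked=A B C D E F G
Unmarked (collected): H

Answer: A B C D E F G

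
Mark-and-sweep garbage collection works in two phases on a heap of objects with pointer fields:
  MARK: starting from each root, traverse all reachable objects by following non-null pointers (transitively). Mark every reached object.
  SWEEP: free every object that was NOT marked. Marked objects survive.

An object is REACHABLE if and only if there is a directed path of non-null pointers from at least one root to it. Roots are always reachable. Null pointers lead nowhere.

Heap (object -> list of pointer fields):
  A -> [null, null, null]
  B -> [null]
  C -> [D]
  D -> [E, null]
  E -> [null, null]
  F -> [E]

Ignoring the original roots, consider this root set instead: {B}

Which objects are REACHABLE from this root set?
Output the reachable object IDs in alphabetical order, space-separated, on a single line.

Roots: B
Mark B: refs=null, marked=B
Unmarked (collected): A C D E F

Answer: B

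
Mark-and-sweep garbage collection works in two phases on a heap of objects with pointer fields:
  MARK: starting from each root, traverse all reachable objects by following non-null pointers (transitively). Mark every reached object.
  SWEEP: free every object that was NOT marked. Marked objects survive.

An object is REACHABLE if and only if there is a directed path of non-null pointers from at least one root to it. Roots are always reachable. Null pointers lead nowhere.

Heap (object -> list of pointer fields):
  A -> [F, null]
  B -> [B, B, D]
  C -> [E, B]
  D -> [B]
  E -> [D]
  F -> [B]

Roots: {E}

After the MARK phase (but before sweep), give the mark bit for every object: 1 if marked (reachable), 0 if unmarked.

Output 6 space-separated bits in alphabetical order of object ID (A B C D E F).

Roots: E
Mark E: refs=D, marked=E
Mark D: refs=B, marked=D E
Mark B: refs=B B D, marked=B D E
Unmarked (collected): A C F

Answer: 0 1 0 1 1 0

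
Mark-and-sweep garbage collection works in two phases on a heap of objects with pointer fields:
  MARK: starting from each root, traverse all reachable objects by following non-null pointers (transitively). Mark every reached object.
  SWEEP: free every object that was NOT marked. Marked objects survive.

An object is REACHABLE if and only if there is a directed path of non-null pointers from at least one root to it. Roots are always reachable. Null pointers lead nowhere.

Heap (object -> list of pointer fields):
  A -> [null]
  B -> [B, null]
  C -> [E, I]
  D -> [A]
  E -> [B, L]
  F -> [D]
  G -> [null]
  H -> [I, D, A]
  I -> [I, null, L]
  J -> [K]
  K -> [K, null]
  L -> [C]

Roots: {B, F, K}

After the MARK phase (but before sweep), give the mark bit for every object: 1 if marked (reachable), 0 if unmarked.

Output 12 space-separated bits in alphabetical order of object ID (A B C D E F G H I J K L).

Roots: B F K
Mark B: refs=B null, marked=B
Mark F: refs=D, marked=B F
Mark K: refs=K null, marked=B F K
Mark D: refs=A, marked=B D F K
Mark A: refs=null, marked=A B D F K
Unmarked (collected): C E G H I J L

Answer: 1 1 0 1 0 1 0 0 0 0 1 0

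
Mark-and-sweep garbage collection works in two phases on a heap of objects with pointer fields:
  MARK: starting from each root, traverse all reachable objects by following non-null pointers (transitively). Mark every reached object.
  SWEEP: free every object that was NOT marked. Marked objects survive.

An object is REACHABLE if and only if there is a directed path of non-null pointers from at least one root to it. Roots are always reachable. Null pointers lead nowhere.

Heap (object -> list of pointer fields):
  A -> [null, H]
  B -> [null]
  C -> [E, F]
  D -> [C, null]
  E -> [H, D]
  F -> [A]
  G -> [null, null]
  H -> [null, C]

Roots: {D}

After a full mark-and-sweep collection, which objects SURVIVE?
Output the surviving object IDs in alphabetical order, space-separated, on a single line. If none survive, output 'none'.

Roots: D
Mark D: refs=C null, marked=D
Mark C: refs=E F, marked=C D
Mark E: refs=H D, marked=C D E
Mark F: refs=A, marked=C D E F
Mark H: refs=null C, marked=C D E F H
Mark A: refs=null H, marked=A C D E F H
Unmarked (collected): B G

Answer: A C D E F H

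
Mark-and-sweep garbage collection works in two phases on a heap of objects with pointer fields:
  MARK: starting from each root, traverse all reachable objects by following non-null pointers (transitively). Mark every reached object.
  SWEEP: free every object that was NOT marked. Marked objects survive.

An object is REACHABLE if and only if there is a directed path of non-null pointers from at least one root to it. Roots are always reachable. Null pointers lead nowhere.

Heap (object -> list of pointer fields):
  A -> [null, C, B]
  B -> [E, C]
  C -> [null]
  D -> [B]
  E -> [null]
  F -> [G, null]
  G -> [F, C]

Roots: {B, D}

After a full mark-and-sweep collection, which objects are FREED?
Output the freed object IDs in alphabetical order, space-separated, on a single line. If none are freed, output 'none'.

Roots: B D
Mark B: refs=E C, marked=B
Mark D: refs=B, marked=B D
Mark E: refs=null, marked=B D E
Mark C: refs=null, marked=B C D E
Unmarked (collected): A F G

Answer: A F G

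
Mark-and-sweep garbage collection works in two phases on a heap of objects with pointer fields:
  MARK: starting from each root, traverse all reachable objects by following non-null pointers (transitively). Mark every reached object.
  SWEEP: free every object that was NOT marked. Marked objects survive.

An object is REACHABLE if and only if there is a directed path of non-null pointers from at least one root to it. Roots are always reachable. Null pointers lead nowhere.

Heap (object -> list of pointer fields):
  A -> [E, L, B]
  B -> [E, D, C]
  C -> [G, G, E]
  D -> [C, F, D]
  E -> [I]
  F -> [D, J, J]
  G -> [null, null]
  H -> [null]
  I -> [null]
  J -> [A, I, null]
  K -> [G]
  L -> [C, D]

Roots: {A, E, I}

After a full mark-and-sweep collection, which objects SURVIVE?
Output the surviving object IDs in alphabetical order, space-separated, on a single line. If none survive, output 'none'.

Answer: A B C D E F G I J L

Derivation:
Roots: A E I
Mark A: refs=E L B, marked=A
Mark E: refs=I, marked=A E
Mark I: refs=null, marked=A E I
Mark L: refs=C D, marked=A E I L
Mark B: refs=E D C, marked=A B E I L
Mark C: refs=G G E, marked=A B C E I L
Mark D: refs=C F D, marked=A B C D E I L
Mark G: refs=null null, marked=A B C D E G I L
Mark F: refs=D J J, marked=A B C D E F G I L
Mark J: refs=A I null, marked=A B C D E F G I J L
Unmarked (collected): H K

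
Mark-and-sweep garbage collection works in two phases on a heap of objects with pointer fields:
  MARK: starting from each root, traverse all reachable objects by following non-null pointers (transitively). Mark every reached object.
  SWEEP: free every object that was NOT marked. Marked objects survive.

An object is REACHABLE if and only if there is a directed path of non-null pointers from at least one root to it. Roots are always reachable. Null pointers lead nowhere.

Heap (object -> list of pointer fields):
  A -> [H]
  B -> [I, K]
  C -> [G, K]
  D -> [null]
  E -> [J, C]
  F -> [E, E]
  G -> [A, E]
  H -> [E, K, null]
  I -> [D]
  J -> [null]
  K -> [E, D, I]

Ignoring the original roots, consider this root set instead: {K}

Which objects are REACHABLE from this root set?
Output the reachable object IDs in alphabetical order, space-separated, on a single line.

Answer: A C D E G H I J K

Derivation:
Roots: K
Mark K: refs=E D I, marked=K
Mark E: refs=J C, marked=E K
Mark D: refs=null, marked=D E K
Mark I: refs=D, marked=D E I K
Mark J: refs=null, marked=D E I J K
Mark C: refs=G K, marked=C D E I J K
Mark G: refs=A E, marked=C D E G I J K
Mark A: refs=H, marked=A C D E G I J K
Mark H: refs=E K null, marked=A C D E G H I J K
Unmarked (collected): B F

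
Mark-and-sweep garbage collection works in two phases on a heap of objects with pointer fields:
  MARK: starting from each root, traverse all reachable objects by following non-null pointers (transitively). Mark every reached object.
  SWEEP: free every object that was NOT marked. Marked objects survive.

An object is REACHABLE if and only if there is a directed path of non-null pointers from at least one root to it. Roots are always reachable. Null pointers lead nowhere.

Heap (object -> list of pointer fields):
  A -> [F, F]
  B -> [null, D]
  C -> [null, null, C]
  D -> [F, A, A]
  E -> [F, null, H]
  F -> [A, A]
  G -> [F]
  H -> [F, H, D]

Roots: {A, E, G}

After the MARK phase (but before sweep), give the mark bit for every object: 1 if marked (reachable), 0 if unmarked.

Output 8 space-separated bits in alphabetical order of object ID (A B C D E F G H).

Answer: 1 0 0 1 1 1 1 1

Derivation:
Roots: A E G
Mark A: refs=F F, marked=A
Mark E: refs=F null H, marked=A E
Mark G: refs=F, marked=A E G
Mark F: refs=A A, marked=A E F G
Mark H: refs=F H D, marked=A E F G H
Mark D: refs=F A A, marked=A D E F G H
Unmarked (collected): B C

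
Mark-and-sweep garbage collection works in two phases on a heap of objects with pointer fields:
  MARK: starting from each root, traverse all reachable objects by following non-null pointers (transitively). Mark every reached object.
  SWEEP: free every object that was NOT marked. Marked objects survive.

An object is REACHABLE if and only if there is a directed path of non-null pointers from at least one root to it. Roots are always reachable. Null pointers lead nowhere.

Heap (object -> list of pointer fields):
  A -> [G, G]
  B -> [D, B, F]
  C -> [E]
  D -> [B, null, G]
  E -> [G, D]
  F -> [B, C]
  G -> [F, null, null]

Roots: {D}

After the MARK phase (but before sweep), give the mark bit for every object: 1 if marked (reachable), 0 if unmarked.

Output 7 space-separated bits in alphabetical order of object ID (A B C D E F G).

Roots: D
Mark D: refs=B null G, marked=D
Mark B: refs=D B F, marked=B D
Mark G: refs=F null null, marked=B D G
Mark F: refs=B C, marked=B D F G
Mark C: refs=E, marked=B C D F G
Mark E: refs=G D, marked=B C D E F G
Unmarked (collected): A

Answer: 0 1 1 1 1 1 1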